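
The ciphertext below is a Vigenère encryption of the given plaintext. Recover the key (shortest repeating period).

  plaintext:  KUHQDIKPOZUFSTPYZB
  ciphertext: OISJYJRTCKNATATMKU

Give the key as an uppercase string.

  i= 0: O-K =  4 → E
  i= 1: I-U = 14 → O
  i= 2: S-H = 11 → L
  i= 3: J-Q = 19 → T
  i= 4: Y-D = 21 → V
  i= 5: J-I =  1 → B
  i= 6: R-K =  7 → H
  i= 7: T-P =  4 → E
  i= 8: C-O = 14 → O
  i= 9: K-Z = 11 → L
  i=10: N-U = 19 → T
  i=11: A-F = 21 → V
  i=12: T-S =  1 → B
  i=13: A-T =  7 → H
  i=14: T-P =  4 → E
  i=15: M-Y = 14 → O
  i=16: K-Z = 11 → L
  i=17: U-B = 19 → T
  shifts repeat with period 7: EOLTVBH

EOLTVBH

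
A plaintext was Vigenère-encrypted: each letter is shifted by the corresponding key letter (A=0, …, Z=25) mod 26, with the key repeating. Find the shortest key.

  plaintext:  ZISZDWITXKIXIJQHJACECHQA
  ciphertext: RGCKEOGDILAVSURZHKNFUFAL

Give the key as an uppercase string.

  i= 0: R-Z = 18 → S
  i= 1: G-I = 24 → Y
  i= 2: C-S = 10 → K
  i= 3: K-Z = 11 → L
  i= 4: E-D =  1 → B
  i= 5: O-W = 18 → S
  i= 6: G-I = 24 → Y
  i= 7: D-T = 10 → K
  i= 8: I-X = 11 → L
  i= 9: L-K =  1 → B
  i=10: A-I = 18 → S
  i=11: V-X = 24 → Y
  i=12: S-I = 10 → K
  i=13: U-J = 11 → L
  i=14: R-Q =  1 → B
  i=15: Z-H = 18 → S
  i=16: H-J = 24 → Y
  i=17: K-A = 10 → K
  i=18: N-C = 11 → L
  i=19: F-E =  1 → B
  i=20: U-C = 18 → S
  i=21: F-H = 24 → Y
  i=22: A-Q = 10 → K
  i=23: L-A = 11 → L
  shifts repeat with period 5: SYKLB

SYKLB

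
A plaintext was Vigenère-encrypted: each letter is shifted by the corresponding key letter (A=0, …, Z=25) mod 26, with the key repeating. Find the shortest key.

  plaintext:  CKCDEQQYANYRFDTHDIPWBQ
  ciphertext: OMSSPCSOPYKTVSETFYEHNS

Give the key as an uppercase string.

MCQPL

  i= 0: O-C = 12 → M
  i= 1: M-K =  2 → C
  i= 2: S-C = 16 → Q
  i= 3: S-D = 15 → P
  i= 4: P-E = 11 → L
  i= 5: C-Q = 12 → M
  i= 6: S-Q =  2 → C
  i= 7: O-Y = 16 → Q
  i= 8: P-A = 15 → P
  i= 9: Y-N = 11 → L
  i=10: K-Y = 12 → M
  i=11: T-R =  2 → C
  i=12: V-F = 16 → Q
  i=13: S-D = 15 → P
  i=14: E-T = 11 → L
  i=15: T-H = 12 → M
  i=16: F-D =  2 → C
  i=17: Y-I = 16 → Q
  i=18: E-P = 15 → P
  i=19: H-W = 11 → L
  i=20: N-B = 12 → M
  i=21: S-Q =  2 → C
  shifts repeat with period 5: MCQPL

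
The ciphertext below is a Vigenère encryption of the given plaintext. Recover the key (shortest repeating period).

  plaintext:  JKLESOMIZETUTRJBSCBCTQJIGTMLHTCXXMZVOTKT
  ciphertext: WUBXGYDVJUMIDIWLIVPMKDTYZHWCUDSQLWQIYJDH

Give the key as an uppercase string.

  i= 0: W-J = 13 → N
  i= 1: U-K = 10 → K
  i= 2: B-L = 16 → Q
  i= 3: X-E = 19 → T
  i= 4: G-S = 14 → O
  i= 5: Y-O = 10 → K
  i= 6: D-M = 17 → R
  i= 7: V-I = 13 → N
  i= 8: J-Z = 10 → K
  i= 9: U-E = 16 → Q
  i=10: M-T = 19 → T
  i=11: I-U = 14 → O
  i=12: D-T = 10 → K
  i=13: I-R = 17 → R
  i=14: W-J = 13 → N
  i=15: L-B = 10 → K
  i=16: I-S = 16 → Q
  i=17: V-C = 19 → T
  i=18: P-B = 14 → O
  i=19: M-C = 10 → K
  i=20: K-T = 17 → R
  i=21: D-Q = 13 → N
  i=22: T-J = 10 → K
  i=23: Y-I = 16 → Q
  i=24: Z-G = 19 → T
  i=25: H-T = 14 → O
  i=26: W-M = 10 → K
  i=27: C-L = 17 → R
  i=28: U-H = 13 → N
  i=29: D-T = 10 → K
  i=30: S-C = 16 → Q
  i=31: Q-X = 19 → T
  i=32: L-X = 14 → O
  i=33: W-M = 10 → K
  i=34: Q-Z = 17 → R
  i=35: I-V = 13 → N
  i=36: Y-O = 10 → K
  i=37: J-T = 16 → Q
  i=38: D-K = 19 → T
  i=39: H-T = 14 → O
  shifts repeat with period 7: NKQTOKR

NKQTOKR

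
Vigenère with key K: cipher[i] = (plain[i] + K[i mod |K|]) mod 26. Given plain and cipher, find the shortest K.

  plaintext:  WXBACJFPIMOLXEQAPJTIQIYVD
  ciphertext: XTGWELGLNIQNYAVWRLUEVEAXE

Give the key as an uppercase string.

BWFWCC

  i= 0: X-W =  1 → B
  i= 1: T-X = 22 → W
  i= 2: G-B =  5 → F
  i= 3: W-A = 22 → W
  i= 4: E-C =  2 → C
  i= 5: L-J =  2 → C
  i= 6: G-F =  1 → B
  i= 7: L-P = 22 → W
  i= 8: N-I =  5 → F
  i= 9: I-M = 22 → W
  i=10: Q-O =  2 → C
  i=11: N-L =  2 → C
  i=12: Y-X =  1 → B
  i=13: A-E = 22 → W
  i=14: V-Q =  5 → F
  i=15: W-A = 22 → W
  i=16: R-P =  2 → C
  i=17: L-J =  2 → C
  i=18: U-T =  1 → B
  i=19: E-I = 22 → W
  i=20: V-Q =  5 → F
  i=21: E-I = 22 → W
  i=22: A-Y =  2 → C
  i=23: X-V =  2 → C
  i=24: E-D =  1 → B
  shifts repeat with period 6: BWFWCC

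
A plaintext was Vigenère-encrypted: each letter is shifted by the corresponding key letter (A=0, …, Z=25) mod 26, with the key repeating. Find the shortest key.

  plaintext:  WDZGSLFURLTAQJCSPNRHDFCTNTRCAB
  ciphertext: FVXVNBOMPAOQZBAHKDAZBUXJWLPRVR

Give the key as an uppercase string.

JSYPVQ

  i= 0: F-W =  9 → J
  i= 1: V-D = 18 → S
  i= 2: X-Z = 24 → Y
  i= 3: V-G = 15 → P
  i= 4: N-S = 21 → V
  i= 5: B-L = 16 → Q
  i= 6: O-F =  9 → J
  i= 7: M-U = 18 → S
  i= 8: P-R = 24 → Y
  i= 9: A-L = 15 → P
  i=10: O-T = 21 → V
  i=11: Q-A = 16 → Q
  i=12: Z-Q =  9 → J
  i=13: B-J = 18 → S
  i=14: A-C = 24 → Y
  i=15: H-S = 15 → P
  i=16: K-P = 21 → V
  i=17: D-N = 16 → Q
  i=18: A-R =  9 → J
  i=19: Z-H = 18 → S
  i=20: B-D = 24 → Y
  i=21: U-F = 15 → P
  i=22: X-C = 21 → V
  i=23: J-T = 16 → Q
  i=24: W-N =  9 → J
  i=25: L-T = 18 → S
  i=26: P-R = 24 → Y
  i=27: R-C = 15 → P
  i=28: V-A = 21 → V
  i=29: R-B = 16 → Q
  shifts repeat with period 6: JSYPVQ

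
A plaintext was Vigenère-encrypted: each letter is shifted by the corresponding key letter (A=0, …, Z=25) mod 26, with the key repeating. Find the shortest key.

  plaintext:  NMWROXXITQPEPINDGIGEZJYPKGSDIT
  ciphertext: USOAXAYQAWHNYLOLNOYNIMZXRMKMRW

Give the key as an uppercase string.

HGSJJDBI

  i= 0: U-N =  7 → H
  i= 1: S-M =  6 → G
  i= 2: O-W = 18 → S
  i= 3: A-R =  9 → J
  i= 4: X-O =  9 → J
  i= 5: A-X =  3 → D
  i= 6: Y-X =  1 → B
  i= 7: Q-I =  8 → I
  i= 8: A-T =  7 → H
  i= 9: W-Q =  6 → G
  i=10: H-P = 18 → S
  i=11: N-E =  9 → J
  i=12: Y-P =  9 → J
  i=13: L-I =  3 → D
  i=14: O-N =  1 → B
  i=15: L-D =  8 → I
  i=16: N-G =  7 → H
  i=17: O-I =  6 → G
  i=18: Y-G = 18 → S
  i=19: N-E =  9 → J
  i=20: I-Z =  9 → J
  i=21: M-J =  3 → D
  i=22: Z-Y =  1 → B
  i=23: X-P =  8 → I
  i=24: R-K =  7 → H
  i=25: M-G =  6 → G
  i=26: K-S = 18 → S
  i=27: M-D =  9 → J
  i=28: R-I =  9 → J
  i=29: W-T =  3 → D
  shifts repeat with period 8: HGSJJDBI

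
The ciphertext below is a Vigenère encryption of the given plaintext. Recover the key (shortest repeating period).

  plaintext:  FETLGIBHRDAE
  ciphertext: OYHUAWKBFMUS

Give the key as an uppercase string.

JUO

  i= 0: O-F =  9 → J
  i= 1: Y-E = 20 → U
  i= 2: H-T = 14 → O
  i= 3: U-L =  9 → J
  i= 4: A-G = 20 → U
  i= 5: W-I = 14 → O
  i= 6: K-B =  9 → J
  i= 7: B-H = 20 → U
  i= 8: F-R = 14 → O
  i= 9: M-D =  9 → J
  i=10: U-A = 20 → U
  i=11: S-E = 14 → O
  shifts repeat with period 3: JUO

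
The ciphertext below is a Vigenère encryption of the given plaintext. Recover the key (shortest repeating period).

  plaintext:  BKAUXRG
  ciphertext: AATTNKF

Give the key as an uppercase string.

  i= 0: A-B = 25 → Z
  i= 1: A-K = 16 → Q
  i= 2: T-A = 19 → T
  i= 3: T-U = 25 → Z
  i= 4: N-X = 16 → Q
  i= 5: K-R = 19 → T
  i= 6: F-G = 25 → Z
  shifts repeat with period 3: ZQT

ZQT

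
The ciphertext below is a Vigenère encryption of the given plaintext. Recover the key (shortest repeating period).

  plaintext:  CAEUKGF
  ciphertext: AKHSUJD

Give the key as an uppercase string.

YKD

  i= 0: A-C = 24 → Y
  i= 1: K-A = 10 → K
  i= 2: H-E =  3 → D
  i= 3: S-U = 24 → Y
  i= 4: U-K = 10 → K
  i= 5: J-G =  3 → D
  i= 6: D-F = 24 → Y
  shifts repeat with period 3: YKD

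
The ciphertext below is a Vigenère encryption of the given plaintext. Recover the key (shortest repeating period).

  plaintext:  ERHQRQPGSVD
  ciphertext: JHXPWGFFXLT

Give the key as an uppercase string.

FQQZ

  i= 0: J-E =  5 → F
  i= 1: H-R = 16 → Q
  i= 2: X-H = 16 → Q
  i= 3: P-Q = 25 → Z
  i= 4: W-R =  5 → F
  i= 5: G-Q = 16 → Q
  i= 6: F-P = 16 → Q
  i= 7: F-G = 25 → Z
  i= 8: X-S =  5 → F
  i= 9: L-V = 16 → Q
  i=10: T-D = 16 → Q
  shifts repeat with period 4: FQQZ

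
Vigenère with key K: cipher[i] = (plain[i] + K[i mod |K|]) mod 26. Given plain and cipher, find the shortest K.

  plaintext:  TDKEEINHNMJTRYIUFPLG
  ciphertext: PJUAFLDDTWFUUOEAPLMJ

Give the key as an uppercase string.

WGKWBDQ

  i= 0: P-T = 22 → W
  i= 1: J-D =  6 → G
  i= 2: U-K = 10 → K
  i= 3: A-E = 22 → W
  i= 4: F-E =  1 → B
  i= 5: L-I =  3 → D
  i= 6: D-N = 16 → Q
  i= 7: D-H = 22 → W
  i= 8: T-N =  6 → G
  i= 9: W-M = 10 → K
  i=10: F-J = 22 → W
  i=11: U-T =  1 → B
  i=12: U-R =  3 → D
  i=13: O-Y = 16 → Q
  i=14: E-I = 22 → W
  i=15: A-U =  6 → G
  i=16: P-F = 10 → K
  i=17: L-P = 22 → W
  i=18: M-L =  1 → B
  i=19: J-G =  3 → D
  shifts repeat with period 7: WGKWBDQ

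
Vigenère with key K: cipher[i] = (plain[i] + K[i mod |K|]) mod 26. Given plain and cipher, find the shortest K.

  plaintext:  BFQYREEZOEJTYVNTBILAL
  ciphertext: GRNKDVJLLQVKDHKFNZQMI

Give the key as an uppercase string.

  i= 0: G-B =  5 → F
  i= 1: R-F = 12 → M
  i= 2: N-Q = 23 → X
  i= 3: K-Y = 12 → M
  i= 4: D-R = 12 → M
  i= 5: V-E = 17 → R
  i= 6: J-E =  5 → F
  i= 7: L-Z = 12 → M
  i= 8: L-O = 23 → X
  i= 9: Q-E = 12 → M
  i=10: V-J = 12 → M
  i=11: K-T = 17 → R
  i=12: D-Y =  5 → F
  i=13: H-V = 12 → M
  i=14: K-N = 23 → X
  i=15: F-T = 12 → M
  i=16: N-B = 12 → M
  i=17: Z-I = 17 → R
  i=18: Q-L =  5 → F
  i=19: M-A = 12 → M
  i=20: I-L = 23 → X
  shifts repeat with period 6: FMXMMR

FMXMMR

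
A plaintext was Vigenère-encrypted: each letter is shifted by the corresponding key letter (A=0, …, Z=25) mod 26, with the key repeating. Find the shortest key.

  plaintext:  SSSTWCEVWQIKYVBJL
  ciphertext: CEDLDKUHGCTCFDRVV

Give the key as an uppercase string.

KMLSHIQM

  i= 0: C-S = 10 → K
  i= 1: E-S = 12 → M
  i= 2: D-S = 11 → L
  i= 3: L-T = 18 → S
  i= 4: D-W =  7 → H
  i= 5: K-C =  8 → I
  i= 6: U-E = 16 → Q
  i= 7: H-V = 12 → M
  i= 8: G-W = 10 → K
  i= 9: C-Q = 12 → M
  i=10: T-I = 11 → L
  i=11: C-K = 18 → S
  i=12: F-Y =  7 → H
  i=13: D-V =  8 → I
  i=14: R-B = 16 → Q
  i=15: V-J = 12 → M
  i=16: V-L = 10 → K
  shifts repeat with period 8: KMLSHIQM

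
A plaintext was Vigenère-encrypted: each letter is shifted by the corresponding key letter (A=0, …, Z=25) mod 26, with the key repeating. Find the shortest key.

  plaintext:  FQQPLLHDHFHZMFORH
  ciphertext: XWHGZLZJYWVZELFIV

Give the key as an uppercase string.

SGRROA

  i= 0: X-F = 18 → S
  i= 1: W-Q =  6 → G
  i= 2: H-Q = 17 → R
  i= 3: G-P = 17 → R
  i= 4: Z-L = 14 → O
  i= 5: L-L =  0 → A
  i= 6: Z-H = 18 → S
  i= 7: J-D =  6 → G
  i= 8: Y-H = 17 → R
  i= 9: W-F = 17 → R
  i=10: V-H = 14 → O
  i=11: Z-Z =  0 → A
  i=12: E-M = 18 → S
  i=13: L-F =  6 → G
  i=14: F-O = 17 → R
  i=15: I-R = 17 → R
  i=16: V-H = 14 → O
  shifts repeat with period 6: SGRROA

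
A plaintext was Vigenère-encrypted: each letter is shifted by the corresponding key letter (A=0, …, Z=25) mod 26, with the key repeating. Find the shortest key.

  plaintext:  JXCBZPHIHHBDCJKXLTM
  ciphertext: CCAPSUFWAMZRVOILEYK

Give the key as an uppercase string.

  i= 0: C-J = 19 → T
  i= 1: C-X =  5 → F
  i= 2: A-C = 24 → Y
  i= 3: P-B = 14 → O
  i= 4: S-Z = 19 → T
  i= 5: U-P =  5 → F
  i= 6: F-H = 24 → Y
  i= 7: W-I = 14 → O
  i= 8: A-H = 19 → T
  i= 9: M-H =  5 → F
  i=10: Z-B = 24 → Y
  i=11: R-D = 14 → O
  i=12: V-C = 19 → T
  i=13: O-J =  5 → F
  i=14: I-K = 24 → Y
  i=15: L-X = 14 → O
  i=16: E-L = 19 → T
  i=17: Y-T =  5 → F
  i=18: K-M = 24 → Y
  shifts repeat with period 4: TFYO

TFYO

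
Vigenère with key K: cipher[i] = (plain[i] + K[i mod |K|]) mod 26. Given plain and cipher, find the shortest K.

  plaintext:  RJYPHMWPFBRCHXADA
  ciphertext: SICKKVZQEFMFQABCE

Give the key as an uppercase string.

  i= 0: S-R =  1 → B
  i= 1: I-J = 25 → Z
  i= 2: C-Y =  4 → E
  i= 3: K-P = 21 → V
  i= 4: K-H =  3 → D
  i= 5: V-M =  9 → J
  i= 6: Z-W =  3 → D
  i= 7: Q-P =  1 → B
  i= 8: E-F = 25 → Z
  i= 9: F-B =  4 → E
  i=10: M-R = 21 → V
  i=11: F-C =  3 → D
  i=12: Q-H =  9 → J
  i=13: A-X =  3 → D
  i=14: B-A =  1 → B
  i=15: C-D = 25 → Z
  i=16: E-A =  4 → E
  shifts repeat with period 7: BZEVDJD

BZEVDJD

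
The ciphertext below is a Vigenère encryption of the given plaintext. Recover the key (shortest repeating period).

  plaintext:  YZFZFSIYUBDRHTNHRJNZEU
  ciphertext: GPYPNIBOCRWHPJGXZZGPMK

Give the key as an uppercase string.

IQTQ

  i= 0: G-Y =  8 → I
  i= 1: P-Z = 16 → Q
  i= 2: Y-F = 19 → T
  i= 3: P-Z = 16 → Q
  i= 4: N-F =  8 → I
  i= 5: I-S = 16 → Q
  i= 6: B-I = 19 → T
  i= 7: O-Y = 16 → Q
  i= 8: C-U =  8 → I
  i= 9: R-B = 16 → Q
  i=10: W-D = 19 → T
  i=11: H-R = 16 → Q
  i=12: P-H =  8 → I
  i=13: J-T = 16 → Q
  i=14: G-N = 19 → T
  i=15: X-H = 16 → Q
  i=16: Z-R =  8 → I
  i=17: Z-J = 16 → Q
  i=18: G-N = 19 → T
  i=19: P-Z = 16 → Q
  i=20: M-E =  8 → I
  i=21: K-U = 16 → Q
  shifts repeat with period 4: IQTQ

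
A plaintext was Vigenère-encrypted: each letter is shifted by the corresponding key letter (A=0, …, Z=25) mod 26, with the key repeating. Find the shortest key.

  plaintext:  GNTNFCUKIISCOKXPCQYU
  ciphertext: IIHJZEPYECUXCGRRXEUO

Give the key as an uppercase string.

CVOWU

  i= 0: I-G =  2 → C
  i= 1: I-N = 21 → V
  i= 2: H-T = 14 → O
  i= 3: J-N = 22 → W
  i= 4: Z-F = 20 → U
  i= 5: E-C =  2 → C
  i= 6: P-U = 21 → V
  i= 7: Y-K = 14 → O
  i= 8: E-I = 22 → W
  i= 9: C-I = 20 → U
  i=10: U-S =  2 → C
  i=11: X-C = 21 → V
  i=12: C-O = 14 → O
  i=13: G-K = 22 → W
  i=14: R-X = 20 → U
  i=15: R-P =  2 → C
  i=16: X-C = 21 → V
  i=17: E-Q = 14 → O
  i=18: U-Y = 22 → W
  i=19: O-U = 20 → U
  shifts repeat with period 5: CVOWU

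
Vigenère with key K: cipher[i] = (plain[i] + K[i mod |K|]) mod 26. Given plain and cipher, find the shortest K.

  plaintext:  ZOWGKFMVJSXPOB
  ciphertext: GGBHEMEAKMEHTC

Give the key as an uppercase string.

  i= 0: G-Z =  7 → H
  i= 1: G-O = 18 → S
  i= 2: B-W =  5 → F
  i= 3: H-G =  1 → B
  i= 4: E-K = 20 → U
  i= 5: M-F =  7 → H
  i= 6: E-M = 18 → S
  i= 7: A-V =  5 → F
  i= 8: K-J =  1 → B
  i= 9: M-S = 20 → U
  i=10: E-X =  7 → H
  i=11: H-P = 18 → S
  i=12: T-O =  5 → F
  i=13: C-B =  1 → B
  shifts repeat with period 5: HSFBU

HSFBU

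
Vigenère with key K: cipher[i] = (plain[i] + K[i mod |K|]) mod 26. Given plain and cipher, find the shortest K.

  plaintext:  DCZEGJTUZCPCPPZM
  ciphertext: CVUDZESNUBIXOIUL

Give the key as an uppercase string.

ZTV

  i= 0: C-D = 25 → Z
  i= 1: V-C = 19 → T
  i= 2: U-Z = 21 → V
  i= 3: D-E = 25 → Z
  i= 4: Z-G = 19 → T
  i= 5: E-J = 21 → V
  i= 6: S-T = 25 → Z
  i= 7: N-U = 19 → T
  i= 8: U-Z = 21 → V
  i= 9: B-C = 25 → Z
  i=10: I-P = 19 → T
  i=11: X-C = 21 → V
  i=12: O-P = 25 → Z
  i=13: I-P = 19 → T
  i=14: U-Z = 21 → V
  i=15: L-M = 25 → Z
  shifts repeat with period 3: ZTV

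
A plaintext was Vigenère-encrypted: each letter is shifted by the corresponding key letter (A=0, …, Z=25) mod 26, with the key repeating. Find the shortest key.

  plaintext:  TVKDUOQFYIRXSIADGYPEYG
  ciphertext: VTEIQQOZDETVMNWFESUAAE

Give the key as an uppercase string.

CYUFW

  i= 0: V-T =  2 → C
  i= 1: T-V = 24 → Y
  i= 2: E-K = 20 → U
  i= 3: I-D =  5 → F
  i= 4: Q-U = 22 → W
  i= 5: Q-O =  2 → C
  i= 6: O-Q = 24 → Y
  i= 7: Z-F = 20 → U
  i= 8: D-Y =  5 → F
  i= 9: E-I = 22 → W
  i=10: T-R =  2 → C
  i=11: V-X = 24 → Y
  i=12: M-S = 20 → U
  i=13: N-I =  5 → F
  i=14: W-A = 22 → W
  i=15: F-D =  2 → C
  i=16: E-G = 24 → Y
  i=17: S-Y = 20 → U
  i=18: U-P =  5 → F
  i=19: A-E = 22 → W
  i=20: A-Y =  2 → C
  i=21: E-G = 24 → Y
  shifts repeat with period 5: CYUFW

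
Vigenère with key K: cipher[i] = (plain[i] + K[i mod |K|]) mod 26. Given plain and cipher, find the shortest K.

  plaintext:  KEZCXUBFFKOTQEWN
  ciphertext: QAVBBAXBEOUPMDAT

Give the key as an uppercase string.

GWWZE

  i= 0: Q-K =  6 → G
  i= 1: A-E = 22 → W
  i= 2: V-Z = 22 → W
  i= 3: B-C = 25 → Z
  i= 4: B-X =  4 → E
  i= 5: A-U =  6 → G
  i= 6: X-B = 22 → W
  i= 7: B-F = 22 → W
  i= 8: E-F = 25 → Z
  i= 9: O-K =  4 → E
  i=10: U-O =  6 → G
  i=11: P-T = 22 → W
  i=12: M-Q = 22 → W
  i=13: D-E = 25 → Z
  i=14: A-W =  4 → E
  i=15: T-N =  6 → G
  shifts repeat with period 5: GWWZE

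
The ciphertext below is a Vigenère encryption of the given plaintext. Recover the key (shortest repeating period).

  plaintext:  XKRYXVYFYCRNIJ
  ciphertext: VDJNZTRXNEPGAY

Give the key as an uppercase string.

YTSPC

  i= 0: V-X = 24 → Y
  i= 1: D-K = 19 → T
  i= 2: J-R = 18 → S
  i= 3: N-Y = 15 → P
  i= 4: Z-X =  2 → C
  i= 5: T-V = 24 → Y
  i= 6: R-Y = 19 → T
  i= 7: X-F = 18 → S
  i= 8: N-Y = 15 → P
  i= 9: E-C =  2 → C
  i=10: P-R = 24 → Y
  i=11: G-N = 19 → T
  i=12: A-I = 18 → S
  i=13: Y-J = 15 → P
  shifts repeat with period 5: YTSPC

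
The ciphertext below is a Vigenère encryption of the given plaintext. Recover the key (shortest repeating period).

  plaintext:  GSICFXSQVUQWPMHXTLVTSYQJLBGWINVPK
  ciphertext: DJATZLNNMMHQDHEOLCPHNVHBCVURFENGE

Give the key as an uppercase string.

XRSRUOV

  i= 0: D-G = 23 → X
  i= 1: J-S = 17 → R
  i= 2: A-I = 18 → S
  i= 3: T-C = 17 → R
  i= 4: Z-F = 20 → U
  i= 5: L-X = 14 → O
  i= 6: N-S = 21 → V
  i= 7: N-Q = 23 → X
  i= 8: M-V = 17 → R
  i= 9: M-U = 18 → S
  i=10: H-Q = 17 → R
  i=11: Q-W = 20 → U
  i=12: D-P = 14 → O
  i=13: H-M = 21 → V
  i=14: E-H = 23 → X
  i=15: O-X = 17 → R
  i=16: L-T = 18 → S
  i=17: C-L = 17 → R
  i=18: P-V = 20 → U
  i=19: H-T = 14 → O
  i=20: N-S = 21 → V
  i=21: V-Y = 23 → X
  i=22: H-Q = 17 → R
  i=23: B-J = 18 → S
  i=24: C-L = 17 → R
  i=25: V-B = 20 → U
  i=26: U-G = 14 → O
  i=27: R-W = 21 → V
  i=28: F-I = 23 → X
  i=29: E-N = 17 → R
  i=30: N-V = 18 → S
  i=31: G-P = 17 → R
  i=32: E-K = 20 → U
  shifts repeat with period 7: XRSRUOV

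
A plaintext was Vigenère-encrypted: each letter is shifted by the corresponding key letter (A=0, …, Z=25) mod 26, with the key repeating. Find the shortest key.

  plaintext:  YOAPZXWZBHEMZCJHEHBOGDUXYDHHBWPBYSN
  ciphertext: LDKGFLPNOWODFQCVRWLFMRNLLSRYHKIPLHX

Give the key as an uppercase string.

  i= 0: L-Y = 13 → N
  i= 1: D-O = 15 → P
  i= 2: K-A = 10 → K
  i= 3: G-P = 17 → R
  i= 4: F-Z =  6 → G
  i= 5: L-X = 14 → O
  i= 6: P-W = 19 → T
  i= 7: N-Z = 14 → O
  i= 8: O-B = 13 → N
  i= 9: W-H = 15 → P
  i=10: O-E = 10 → K
  i=11: D-M = 17 → R
  i=12: F-Z =  6 → G
  i=13: Q-C = 14 → O
  i=14: C-J = 19 → T
  i=15: V-H = 14 → O
  i=16: R-E = 13 → N
  i=17: W-H = 15 → P
  i=18: L-B = 10 → K
  i=19: F-O = 17 → R
  i=20: M-G =  6 → G
  i=21: R-D = 14 → O
  i=22: N-U = 19 → T
  i=23: L-X = 14 → O
  i=24: L-Y = 13 → N
  i=25: S-D = 15 → P
  i=26: R-H = 10 → K
  i=27: Y-H = 17 → R
  i=28: H-B =  6 → G
  i=29: K-W = 14 → O
  i=30: I-P = 19 → T
  i=31: P-B = 14 → O
  i=32: L-Y = 13 → N
  i=33: H-S = 15 → P
  i=34: X-N = 10 → K
  shifts repeat with period 8: NPKRGOTO

NPKRGOTO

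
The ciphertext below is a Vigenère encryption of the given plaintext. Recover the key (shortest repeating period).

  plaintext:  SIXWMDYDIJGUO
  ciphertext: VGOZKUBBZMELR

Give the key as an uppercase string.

DYR

  i= 0: V-S =  3 → D
  i= 1: G-I = 24 → Y
  i= 2: O-X = 17 → R
  i= 3: Z-W =  3 → D
  i= 4: K-M = 24 → Y
  i= 5: U-D = 17 → R
  i= 6: B-Y =  3 → D
  i= 7: B-D = 24 → Y
  i= 8: Z-I = 17 → R
  i= 9: M-J =  3 → D
  i=10: E-G = 24 → Y
  i=11: L-U = 17 → R
  i=12: R-O =  3 → D
  shifts repeat with period 3: DYR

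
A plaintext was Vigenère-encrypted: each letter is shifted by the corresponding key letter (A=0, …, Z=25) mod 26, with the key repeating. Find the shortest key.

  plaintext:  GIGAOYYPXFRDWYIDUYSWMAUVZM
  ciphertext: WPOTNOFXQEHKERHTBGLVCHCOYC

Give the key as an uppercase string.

  i= 0: W-G = 16 → Q
  i= 1: P-I =  7 → H
  i= 2: O-G =  8 → I
  i= 3: T-A = 19 → T
  i= 4: N-O = 25 → Z
  i= 5: O-Y = 16 → Q
  i= 6: F-Y =  7 → H
  i= 7: X-P =  8 → I
  i= 8: Q-X = 19 → T
  i= 9: E-F = 25 → Z
  i=10: H-R = 16 → Q
  i=11: K-D =  7 → H
  i=12: E-W =  8 → I
  i=13: R-Y = 19 → T
  i=14: H-I = 25 → Z
  i=15: T-D = 16 → Q
  i=16: B-U =  7 → H
  i=17: G-Y =  8 → I
  i=18: L-S = 19 → T
  i=19: V-W = 25 → Z
  i=20: C-M = 16 → Q
  i=21: H-A =  7 → H
  i=22: C-U =  8 → I
  i=23: O-V = 19 → T
  i=24: Y-Z = 25 → Z
  i=25: C-M = 16 → Q
  shifts repeat with period 5: QHITZ

QHITZ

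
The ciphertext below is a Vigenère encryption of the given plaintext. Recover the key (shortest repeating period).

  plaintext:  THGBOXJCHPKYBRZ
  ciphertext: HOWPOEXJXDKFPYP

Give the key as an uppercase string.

OHQOAH

  i= 0: H-T = 14 → O
  i= 1: O-H =  7 → H
  i= 2: W-G = 16 → Q
  i= 3: P-B = 14 → O
  i= 4: O-O =  0 → A
  i= 5: E-X =  7 → H
  i= 6: X-J = 14 → O
  i= 7: J-C =  7 → H
  i= 8: X-H = 16 → Q
  i= 9: D-P = 14 → O
  i=10: K-K =  0 → A
  i=11: F-Y =  7 → H
  i=12: P-B = 14 → O
  i=13: Y-R =  7 → H
  i=14: P-Z = 16 → Q
  shifts repeat with period 6: OHQOAH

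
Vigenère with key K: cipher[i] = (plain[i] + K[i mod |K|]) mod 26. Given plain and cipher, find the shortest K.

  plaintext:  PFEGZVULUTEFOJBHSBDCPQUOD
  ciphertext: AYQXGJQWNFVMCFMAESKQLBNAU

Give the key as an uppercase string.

  i= 0: A-P = 11 → L
  i= 1: Y-F = 19 → T
  i= 2: Q-E = 12 → M
  i= 3: X-G = 17 → R
  i= 4: G-Z =  7 → H
  i= 5: J-V = 14 → O
  i= 6: Q-U = 22 → W
  i= 7: W-L = 11 → L
  i= 8: N-U = 19 → T
  i= 9: F-T = 12 → M
  i=10: V-E = 17 → R
  i=11: M-F =  7 → H
  i=12: C-O = 14 → O
  i=13: F-J = 22 → W
  i=14: M-B = 11 → L
  i=15: A-H = 19 → T
  i=16: E-S = 12 → M
  i=17: S-B = 17 → R
  i=18: K-D =  7 → H
  i=19: Q-C = 14 → O
  i=20: L-P = 22 → W
  i=21: B-Q = 11 → L
  i=22: N-U = 19 → T
  i=23: A-O = 12 → M
  i=24: U-D = 17 → R
  shifts repeat with period 7: LTMRHOW

LTMRHOW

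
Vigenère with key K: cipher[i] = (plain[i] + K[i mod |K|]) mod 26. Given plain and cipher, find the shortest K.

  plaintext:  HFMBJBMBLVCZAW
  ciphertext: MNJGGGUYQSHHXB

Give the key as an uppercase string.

  i= 0: M-H =  5 → F
  i= 1: N-F =  8 → I
  i= 2: J-M = 23 → X
  i= 3: G-B =  5 → F
  i= 4: G-J = 23 → X
  i= 5: G-B =  5 → F
  i= 6: U-M =  8 → I
  i= 7: Y-B = 23 → X
  i= 8: Q-L =  5 → F
  i= 9: S-V = 23 → X
  i=10: H-C =  5 → F
  i=11: H-Z =  8 → I
  i=12: X-A = 23 → X
  i=13: B-W =  5 → F
  shifts repeat with period 5: FIXFX

FIXFX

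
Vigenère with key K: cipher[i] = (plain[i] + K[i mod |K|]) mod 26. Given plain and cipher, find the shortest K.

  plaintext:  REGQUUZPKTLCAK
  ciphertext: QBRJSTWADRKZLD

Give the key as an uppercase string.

  i= 0: Q-R = 25 → Z
  i= 1: B-E = 23 → X
  i= 2: R-G = 11 → L
  i= 3: J-Q = 19 → T
  i= 4: S-U = 24 → Y
  i= 5: T-U = 25 → Z
  i= 6: W-Z = 23 → X
  i= 7: A-P = 11 → L
  i= 8: D-K = 19 → T
  i= 9: R-T = 24 → Y
  i=10: K-L = 25 → Z
  i=11: Z-C = 23 → X
  i=12: L-A = 11 → L
  i=13: D-K = 19 → T
  shifts repeat with period 5: ZXLTY

ZXLTY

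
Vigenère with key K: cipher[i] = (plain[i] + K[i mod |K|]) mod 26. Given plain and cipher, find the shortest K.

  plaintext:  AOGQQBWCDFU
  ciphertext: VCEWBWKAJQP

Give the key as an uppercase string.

  i= 0: V-A = 21 → V
  i= 1: C-O = 14 → O
  i= 2: E-G = 24 → Y
  i= 3: W-Q =  6 → G
  i= 4: B-Q = 11 → L
  i= 5: W-B = 21 → V
  i= 6: K-W = 14 → O
  i= 7: A-C = 24 → Y
  i= 8: J-D =  6 → G
  i= 9: Q-F = 11 → L
  i=10: P-U = 21 → V
  shifts repeat with period 5: VOYGL

VOYGL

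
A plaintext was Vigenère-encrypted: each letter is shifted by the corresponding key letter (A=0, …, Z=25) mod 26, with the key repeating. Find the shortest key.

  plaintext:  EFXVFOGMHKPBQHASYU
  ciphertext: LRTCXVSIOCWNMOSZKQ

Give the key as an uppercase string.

  i= 0: L-E =  7 → H
  i= 1: R-F = 12 → M
  i= 2: T-X = 22 → W
  i= 3: C-V =  7 → H
  i= 4: X-F = 18 → S
  i= 5: V-O =  7 → H
  i= 6: S-G = 12 → M
  i= 7: I-M = 22 → W
  i= 8: O-H =  7 → H
  i= 9: C-K = 18 → S
  i=10: W-P =  7 → H
  i=11: N-B = 12 → M
  i=12: M-Q = 22 → W
  i=13: O-H =  7 → H
  i=14: S-A = 18 → S
  i=15: Z-S =  7 → H
  i=16: K-Y = 12 → M
  i=17: Q-U = 22 → W
  shifts repeat with period 5: HMWHS

HMWHS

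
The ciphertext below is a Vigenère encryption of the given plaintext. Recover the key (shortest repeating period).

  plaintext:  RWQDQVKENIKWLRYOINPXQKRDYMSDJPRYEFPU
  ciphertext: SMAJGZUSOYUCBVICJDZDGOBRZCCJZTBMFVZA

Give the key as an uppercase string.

  i= 0: S-R =  1 → B
  i= 1: M-W = 16 → Q
  i= 2: A-Q = 10 → K
  i= 3: J-D =  6 → G
  i= 4: G-Q = 16 → Q
  i= 5: Z-V =  4 → E
  i= 6: U-K = 10 → K
  i= 7: S-E = 14 → O
  i= 8: O-N =  1 → B
  i= 9: Y-I = 16 → Q
  i=10: U-K = 10 → K
  i=11: C-W =  6 → G
  i=12: B-L = 16 → Q
  i=13: V-R =  4 → E
  i=14: I-Y = 10 → K
  i=15: C-O = 14 → O
  i=16: J-I =  1 → B
  i=17: D-N = 16 → Q
  i=18: Z-P = 10 → K
  i=19: D-X =  6 → G
  i=20: G-Q = 16 → Q
  i=21: O-K =  4 → E
  i=22: B-R = 10 → K
  i=23: R-D = 14 → O
  i=24: Z-Y =  1 → B
  i=25: C-M = 16 → Q
  i=26: C-S = 10 → K
  i=27: J-D =  6 → G
  i=28: Z-J = 16 → Q
  i=29: T-P =  4 → E
  i=30: B-R = 10 → K
  i=31: M-Y = 14 → O
  i=32: F-E =  1 → B
  i=33: V-F = 16 → Q
  i=34: Z-P = 10 → K
  i=35: A-U =  6 → G
  shifts repeat with period 8: BQKGQEKO

BQKGQEKO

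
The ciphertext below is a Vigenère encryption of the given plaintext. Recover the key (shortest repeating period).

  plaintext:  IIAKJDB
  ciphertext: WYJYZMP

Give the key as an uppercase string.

OQJ

  i= 0: W-I = 14 → O
  i= 1: Y-I = 16 → Q
  i= 2: J-A =  9 → J
  i= 3: Y-K = 14 → O
  i= 4: Z-J = 16 → Q
  i= 5: M-D =  9 → J
  i= 6: P-B = 14 → O
  shifts repeat with period 3: OQJ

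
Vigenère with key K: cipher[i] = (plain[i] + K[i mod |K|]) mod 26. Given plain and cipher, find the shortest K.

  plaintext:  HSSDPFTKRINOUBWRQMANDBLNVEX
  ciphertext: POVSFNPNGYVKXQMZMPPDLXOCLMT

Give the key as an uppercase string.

IWDPQ

  i= 0: P-H =  8 → I
  i= 1: O-S = 22 → W
  i= 2: V-S =  3 → D
  i= 3: S-D = 15 → P
  i= 4: F-P = 16 → Q
  i= 5: N-F =  8 → I
  i= 6: P-T = 22 → W
  i= 7: N-K =  3 → D
  i= 8: G-R = 15 → P
  i= 9: Y-I = 16 → Q
  i=10: V-N =  8 → I
  i=11: K-O = 22 → W
  i=12: X-U =  3 → D
  i=13: Q-B = 15 → P
  i=14: M-W = 16 → Q
  i=15: Z-R =  8 → I
  i=16: M-Q = 22 → W
  i=17: P-M =  3 → D
  i=18: P-A = 15 → P
  i=19: D-N = 16 → Q
  i=20: L-D =  8 → I
  i=21: X-B = 22 → W
  i=22: O-L =  3 → D
  i=23: C-N = 15 → P
  i=24: L-V = 16 → Q
  i=25: M-E =  8 → I
  i=26: T-X = 22 → W
  shifts repeat with period 5: IWDPQ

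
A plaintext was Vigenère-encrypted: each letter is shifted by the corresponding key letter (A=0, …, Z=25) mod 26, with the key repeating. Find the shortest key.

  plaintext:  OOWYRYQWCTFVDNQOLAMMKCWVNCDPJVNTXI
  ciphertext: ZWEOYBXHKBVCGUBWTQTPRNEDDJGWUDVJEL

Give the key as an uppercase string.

LIIQHDH

  i= 0: Z-O = 11 → L
  i= 1: W-O =  8 → I
  i= 2: E-W =  8 → I
  i= 3: O-Y = 16 → Q
  i= 4: Y-R =  7 → H
  i= 5: B-Y =  3 → D
  i= 6: X-Q =  7 → H
  i= 7: H-W = 11 → L
  i= 8: K-C =  8 → I
  i= 9: B-T =  8 → I
  i=10: V-F = 16 → Q
  i=11: C-V =  7 → H
  i=12: G-D =  3 → D
  i=13: U-N =  7 → H
  i=14: B-Q = 11 → L
  i=15: W-O =  8 → I
  i=16: T-L =  8 → I
  i=17: Q-A = 16 → Q
  i=18: T-M =  7 → H
  i=19: P-M =  3 → D
  i=20: R-K =  7 → H
  i=21: N-C = 11 → L
  i=22: E-W =  8 → I
  i=23: D-V =  8 → I
  i=24: D-N = 16 → Q
  i=25: J-C =  7 → H
  i=26: G-D =  3 → D
  i=27: W-P =  7 → H
  i=28: U-J = 11 → L
  i=29: D-V =  8 → I
  i=30: V-N =  8 → I
  i=31: J-T = 16 → Q
  i=32: E-X =  7 → H
  i=33: L-I =  3 → D
  shifts repeat with period 7: LIIQHDH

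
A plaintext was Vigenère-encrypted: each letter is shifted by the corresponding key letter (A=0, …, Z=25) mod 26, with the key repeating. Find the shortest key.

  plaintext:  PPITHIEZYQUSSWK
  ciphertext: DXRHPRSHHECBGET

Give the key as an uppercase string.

  i= 0: D-P = 14 → O
  i= 1: X-P =  8 → I
  i= 2: R-I =  9 → J
  i= 3: H-T = 14 → O
  i= 4: P-H =  8 → I
  i= 5: R-I =  9 → J
  i= 6: S-E = 14 → O
  i= 7: H-Z =  8 → I
  i= 8: H-Y =  9 → J
  i= 9: E-Q = 14 → O
  i=10: C-U =  8 → I
  i=11: B-S =  9 → J
  i=12: G-S = 14 → O
  i=13: E-W =  8 → I
  i=14: T-K =  9 → J
  shifts repeat with period 3: OIJ

OIJ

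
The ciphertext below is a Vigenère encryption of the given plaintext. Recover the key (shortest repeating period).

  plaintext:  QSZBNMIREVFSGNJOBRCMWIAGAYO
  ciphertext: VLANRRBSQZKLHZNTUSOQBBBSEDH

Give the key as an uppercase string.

FTBME

  i= 0: V-Q =  5 → F
  i= 1: L-S = 19 → T
  i= 2: A-Z =  1 → B
  i= 3: N-B = 12 → M
  i= 4: R-N =  4 → E
  i= 5: R-M =  5 → F
  i= 6: B-I = 19 → T
  i= 7: S-R =  1 → B
  i= 8: Q-E = 12 → M
  i= 9: Z-V =  4 → E
  i=10: K-F =  5 → F
  i=11: L-S = 19 → T
  i=12: H-G =  1 → B
  i=13: Z-N = 12 → M
  i=14: N-J =  4 → E
  i=15: T-O =  5 → F
  i=16: U-B = 19 → T
  i=17: S-R =  1 → B
  i=18: O-C = 12 → M
  i=19: Q-M =  4 → E
  i=20: B-W =  5 → F
  i=21: B-I = 19 → T
  i=22: B-A =  1 → B
  i=23: S-G = 12 → M
  i=24: E-A =  4 → E
  i=25: D-Y =  5 → F
  i=26: H-O = 19 → T
  shifts repeat with period 5: FTBME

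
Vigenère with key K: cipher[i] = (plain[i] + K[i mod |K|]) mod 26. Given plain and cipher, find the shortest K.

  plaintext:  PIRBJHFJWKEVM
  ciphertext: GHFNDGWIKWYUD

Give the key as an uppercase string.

RZOMUZ

  i= 0: G-P = 17 → R
  i= 1: H-I = 25 → Z
  i= 2: F-R = 14 → O
  i= 3: N-B = 12 → M
  i= 4: D-J = 20 → U
  i= 5: G-H = 25 → Z
  i= 6: W-F = 17 → R
  i= 7: I-J = 25 → Z
  i= 8: K-W = 14 → O
  i= 9: W-K = 12 → M
  i=10: Y-E = 20 → U
  i=11: U-V = 25 → Z
  i=12: D-M = 17 → R
  shifts repeat with period 6: RZOMUZ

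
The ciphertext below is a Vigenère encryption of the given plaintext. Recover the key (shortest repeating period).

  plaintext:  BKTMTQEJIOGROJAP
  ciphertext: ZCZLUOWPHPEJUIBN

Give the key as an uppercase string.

YSGZB

  i= 0: Z-B = 24 → Y
  i= 1: C-K = 18 → S
  i= 2: Z-T =  6 → G
  i= 3: L-M = 25 → Z
  i= 4: U-T =  1 → B
  i= 5: O-Q = 24 → Y
  i= 6: W-E = 18 → S
  i= 7: P-J =  6 → G
  i= 8: H-I = 25 → Z
  i= 9: P-O =  1 → B
  i=10: E-G = 24 → Y
  i=11: J-R = 18 → S
  i=12: U-O =  6 → G
  i=13: I-J = 25 → Z
  i=14: B-A =  1 → B
  i=15: N-P = 24 → Y
  shifts repeat with period 5: YSGZB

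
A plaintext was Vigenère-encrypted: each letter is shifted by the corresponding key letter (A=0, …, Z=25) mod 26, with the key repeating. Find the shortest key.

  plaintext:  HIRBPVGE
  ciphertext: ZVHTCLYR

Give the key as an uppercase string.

SNQ

  i= 0: Z-H = 18 → S
  i= 1: V-I = 13 → N
  i= 2: H-R = 16 → Q
  i= 3: T-B = 18 → S
  i= 4: C-P = 13 → N
  i= 5: L-V = 16 → Q
  i= 6: Y-G = 18 → S
  i= 7: R-E = 13 → N
  shifts repeat with period 3: SNQ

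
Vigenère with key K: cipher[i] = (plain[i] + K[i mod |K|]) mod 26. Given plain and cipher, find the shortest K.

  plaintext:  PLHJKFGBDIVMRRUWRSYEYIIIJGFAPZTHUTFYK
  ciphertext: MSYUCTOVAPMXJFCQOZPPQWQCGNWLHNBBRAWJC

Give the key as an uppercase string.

XHRLSOIU

  i= 0: M-P = 23 → X
  i= 1: S-L =  7 → H
  i= 2: Y-H = 17 → R
  i= 3: U-J = 11 → L
  i= 4: C-K = 18 → S
  i= 5: T-F = 14 → O
  i= 6: O-G =  8 → I
  i= 7: V-B = 20 → U
  i= 8: A-D = 23 → X
  i= 9: P-I =  7 → H
  i=10: M-V = 17 → R
  i=11: X-M = 11 → L
  i=12: J-R = 18 → S
  i=13: F-R = 14 → O
  i=14: C-U =  8 → I
  i=15: Q-W = 20 → U
  i=16: O-R = 23 → X
  i=17: Z-S =  7 → H
  i=18: P-Y = 17 → R
  i=19: P-E = 11 → L
  i=20: Q-Y = 18 → S
  i=21: W-I = 14 → O
  i=22: Q-I =  8 → I
  i=23: C-I = 20 → U
  i=24: G-J = 23 → X
  i=25: N-G =  7 → H
  i=26: W-F = 17 → R
  i=27: L-A = 11 → L
  i=28: H-P = 18 → S
  i=29: N-Z = 14 → O
  i=30: B-T =  8 → I
  i=31: B-H = 20 → U
  i=32: R-U = 23 → X
  i=33: A-T =  7 → H
  i=34: W-F = 17 → R
  i=35: J-Y = 11 → L
  i=36: C-K = 18 → S
  shifts repeat with period 8: XHRLSOIU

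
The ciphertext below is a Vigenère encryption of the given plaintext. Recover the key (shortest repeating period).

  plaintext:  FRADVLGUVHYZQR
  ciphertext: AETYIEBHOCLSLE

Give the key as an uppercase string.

  i= 0: A-F = 21 → V
  i= 1: E-R = 13 → N
  i= 2: T-A = 19 → T
  i= 3: Y-D = 21 → V
  i= 4: I-V = 13 → N
  i= 5: E-L = 19 → T
  i= 6: B-G = 21 → V
  i= 7: H-U = 13 → N
  i= 8: O-V = 19 → T
  i= 9: C-H = 21 → V
  i=10: L-Y = 13 → N
  i=11: S-Z = 19 → T
  i=12: L-Q = 21 → V
  i=13: E-R = 13 → N
  shifts repeat with period 3: VNT

VNT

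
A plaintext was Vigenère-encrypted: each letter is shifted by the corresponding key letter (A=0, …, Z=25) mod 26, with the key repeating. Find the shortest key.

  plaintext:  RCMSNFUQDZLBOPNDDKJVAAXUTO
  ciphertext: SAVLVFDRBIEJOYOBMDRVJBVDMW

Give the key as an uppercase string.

BYJTIAJ

  i= 0: S-R =  1 → B
  i= 1: A-C = 24 → Y
  i= 2: V-M =  9 → J
  i= 3: L-S = 19 → T
  i= 4: V-N =  8 → I
  i= 5: F-F =  0 → A
  i= 6: D-U =  9 → J
  i= 7: R-Q =  1 → B
  i= 8: B-D = 24 → Y
  i= 9: I-Z =  9 → J
  i=10: E-L = 19 → T
  i=11: J-B =  8 → I
  i=12: O-O =  0 → A
  i=13: Y-P =  9 → J
  i=14: O-N =  1 → B
  i=15: B-D = 24 → Y
  i=16: M-D =  9 → J
  i=17: D-K = 19 → T
  i=18: R-J =  8 → I
  i=19: V-V =  0 → A
  i=20: J-A =  9 → J
  i=21: B-A =  1 → B
  i=22: V-X = 24 → Y
  i=23: D-U =  9 → J
  i=24: M-T = 19 → T
  i=25: W-O =  8 → I
  shifts repeat with period 7: BYJTIAJ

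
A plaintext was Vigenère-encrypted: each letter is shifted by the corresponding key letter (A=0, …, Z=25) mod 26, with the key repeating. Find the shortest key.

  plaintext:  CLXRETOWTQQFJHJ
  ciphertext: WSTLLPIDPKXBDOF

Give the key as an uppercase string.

UHW

  i= 0: W-C = 20 → U
  i= 1: S-L =  7 → H
  i= 2: T-X = 22 → W
  i= 3: L-R = 20 → U
  i= 4: L-E =  7 → H
  i= 5: P-T = 22 → W
  i= 6: I-O = 20 → U
  i= 7: D-W =  7 → H
  i= 8: P-T = 22 → W
  i= 9: K-Q = 20 → U
  i=10: X-Q =  7 → H
  i=11: B-F = 22 → W
  i=12: D-J = 20 → U
  i=13: O-H =  7 → H
  i=14: F-J = 22 → W
  shifts repeat with period 3: UHW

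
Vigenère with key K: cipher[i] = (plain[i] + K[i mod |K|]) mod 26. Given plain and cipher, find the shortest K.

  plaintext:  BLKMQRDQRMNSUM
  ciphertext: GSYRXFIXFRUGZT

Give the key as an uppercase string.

  i= 0: G-B =  5 → F
  i= 1: S-L =  7 → H
  i= 2: Y-K = 14 → O
  i= 3: R-M =  5 → F
  i= 4: X-Q =  7 → H
  i= 5: F-R = 14 → O
  i= 6: I-D =  5 → F
  i= 7: X-Q =  7 → H
  i= 8: F-R = 14 → O
  i= 9: R-M =  5 → F
  i=10: U-N =  7 → H
  i=11: G-S = 14 → O
  i=12: Z-U =  5 → F
  i=13: T-M =  7 → H
  shifts repeat with period 3: FHO

FHO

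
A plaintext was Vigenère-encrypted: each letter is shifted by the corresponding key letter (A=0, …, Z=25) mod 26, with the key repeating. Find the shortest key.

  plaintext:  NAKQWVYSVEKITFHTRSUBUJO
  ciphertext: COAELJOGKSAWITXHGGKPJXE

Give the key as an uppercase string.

POQO

  i= 0: C-N = 15 → P
  i= 1: O-A = 14 → O
  i= 2: A-K = 16 → Q
  i= 3: E-Q = 14 → O
  i= 4: L-W = 15 → P
  i= 5: J-V = 14 → O
  i= 6: O-Y = 16 → Q
  i= 7: G-S = 14 → O
  i= 8: K-V = 15 → P
  i= 9: S-E = 14 → O
  i=10: A-K = 16 → Q
  i=11: W-I = 14 → O
  i=12: I-T = 15 → P
  i=13: T-F = 14 → O
  i=14: X-H = 16 → Q
  i=15: H-T = 14 → O
  i=16: G-R = 15 → P
  i=17: G-S = 14 → O
  i=18: K-U = 16 → Q
  i=19: P-B = 14 → O
  i=20: J-U = 15 → P
  i=21: X-J = 14 → O
  i=22: E-O = 16 → Q
  shifts repeat with period 4: POQO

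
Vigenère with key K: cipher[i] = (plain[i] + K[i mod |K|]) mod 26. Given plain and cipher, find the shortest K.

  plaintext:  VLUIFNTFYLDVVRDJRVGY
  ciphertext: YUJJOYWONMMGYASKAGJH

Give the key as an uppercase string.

  i= 0: Y-V =  3 → D
  i= 1: U-L =  9 → J
  i= 2: J-U = 15 → P
  i= 3: J-I =  1 → B
  i= 4: O-F =  9 → J
  i= 5: Y-N = 11 → L
  i= 6: W-T =  3 → D
  i= 7: O-F =  9 → J
  i= 8: N-Y = 15 → P
  i= 9: M-L =  1 → B
  i=10: M-D =  9 → J
  i=11: G-V = 11 → L
  i=12: Y-V =  3 → D
  i=13: A-R =  9 → J
  i=14: S-D = 15 → P
  i=15: K-J =  1 → B
  i=16: A-R =  9 → J
  i=17: G-V = 11 → L
  i=18: J-G =  3 → D
  i=19: H-Y =  9 → J
  shifts repeat with period 6: DJPBJL

DJPBJL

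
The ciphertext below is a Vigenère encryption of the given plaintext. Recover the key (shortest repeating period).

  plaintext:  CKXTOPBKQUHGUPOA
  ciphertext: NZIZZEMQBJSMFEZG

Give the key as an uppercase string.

  i= 0: N-C = 11 → L
  i= 1: Z-K = 15 → P
  i= 2: I-X = 11 → L
  i= 3: Z-T =  6 → G
  i= 4: Z-O = 11 → L
  i= 5: E-P = 15 → P
  i= 6: M-B = 11 → L
  i= 7: Q-K =  6 → G
  i= 8: B-Q = 11 → L
  i= 9: J-U = 15 → P
  i=10: S-H = 11 → L
  i=11: M-G =  6 → G
  i=12: F-U = 11 → L
  i=13: E-P = 15 → P
  i=14: Z-O = 11 → L
  i=15: G-A =  6 → G
  shifts repeat with period 4: LPLG

LPLG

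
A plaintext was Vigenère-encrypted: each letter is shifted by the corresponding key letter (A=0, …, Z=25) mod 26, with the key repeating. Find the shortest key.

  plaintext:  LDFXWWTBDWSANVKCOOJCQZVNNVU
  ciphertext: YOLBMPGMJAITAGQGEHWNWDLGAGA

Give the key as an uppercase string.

NLGEQT

  i= 0: Y-L = 13 → N
  i= 1: O-D = 11 → L
  i= 2: L-F =  6 → G
  i= 3: B-X =  4 → E
  i= 4: M-W = 16 → Q
  i= 5: P-W = 19 → T
  i= 6: G-T = 13 → N
  i= 7: M-B = 11 → L
  i= 8: J-D =  6 → G
  i= 9: A-W =  4 → E
  i=10: I-S = 16 → Q
  i=11: T-A = 19 → T
  i=12: A-N = 13 → N
  i=13: G-V = 11 → L
  i=14: Q-K =  6 → G
  i=15: G-C =  4 → E
  i=16: E-O = 16 → Q
  i=17: H-O = 19 → T
  i=18: W-J = 13 → N
  i=19: N-C = 11 → L
  i=20: W-Q =  6 → G
  i=21: D-Z =  4 → E
  i=22: L-V = 16 → Q
  i=23: G-N = 19 → T
  i=24: A-N = 13 → N
  i=25: G-V = 11 → L
  i=26: A-U =  6 → G
  shifts repeat with period 6: NLGEQT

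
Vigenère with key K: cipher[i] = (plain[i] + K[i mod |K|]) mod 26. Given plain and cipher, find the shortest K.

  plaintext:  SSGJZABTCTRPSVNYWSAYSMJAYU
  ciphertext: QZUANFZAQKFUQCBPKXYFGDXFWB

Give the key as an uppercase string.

  i= 0: Q-S = 24 → Y
  i= 1: Z-S =  7 → H
  i= 2: U-G = 14 → O
  i= 3: A-J = 17 → R
  i= 4: N-Z = 14 → O
  i= 5: F-A =  5 → F
  i= 6: Z-B = 24 → Y
  i= 7: A-T =  7 → H
  i= 8: Q-C = 14 → O
  i= 9: K-T = 17 → R
  i=10: F-R = 14 → O
  i=11: U-P =  5 → F
  i=12: Q-S = 24 → Y
  i=13: C-V =  7 → H
  i=14: B-N = 14 → O
  i=15: P-Y = 17 → R
  i=16: K-W = 14 → O
  i=17: X-S =  5 → F
  i=18: Y-A = 24 → Y
  i=19: F-Y =  7 → H
  i=20: G-S = 14 → O
  i=21: D-M = 17 → R
  i=22: X-J = 14 → O
  i=23: F-A =  5 → F
  i=24: W-Y = 24 → Y
  i=25: B-U =  7 → H
  shifts repeat with period 6: YHOROF

YHOROF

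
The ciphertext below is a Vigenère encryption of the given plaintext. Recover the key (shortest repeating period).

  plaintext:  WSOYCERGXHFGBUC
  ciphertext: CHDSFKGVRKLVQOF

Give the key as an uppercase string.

GPPUD

  i= 0: C-W =  6 → G
  i= 1: H-S = 15 → P
  i= 2: D-O = 15 → P
  i= 3: S-Y = 20 → U
  i= 4: F-C =  3 → D
  i= 5: K-E =  6 → G
  i= 6: G-R = 15 → P
  i= 7: V-G = 15 → P
  i= 8: R-X = 20 → U
  i= 9: K-H =  3 → D
  i=10: L-F =  6 → G
  i=11: V-G = 15 → P
  i=12: Q-B = 15 → P
  i=13: O-U = 20 → U
  i=14: F-C =  3 → D
  shifts repeat with period 5: GPPUD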